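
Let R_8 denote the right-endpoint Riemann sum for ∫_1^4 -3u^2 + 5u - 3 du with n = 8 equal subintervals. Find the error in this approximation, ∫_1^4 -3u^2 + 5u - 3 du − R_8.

5.8359375

Exact integral: ∫_1^4 f(u) du = -34.5.
R_8 = -40.3359375.
Error = -34.5 − (-40.3359375) = 5.8359375.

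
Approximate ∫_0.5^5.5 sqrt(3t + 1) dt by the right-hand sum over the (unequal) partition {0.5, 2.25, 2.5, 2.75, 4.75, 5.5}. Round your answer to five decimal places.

17.30873

Subinterval widths: 1.75, 0.25, 0.25, 2, 0.75.
Right endpoints: 2.25, 2.5, 2.75, 4.75, 5.5.
f(2.25) ≈ 2.78388, f(2.5) ≈ 2.91548, f(2.75) ≈ 3.04138, f(4.75) ≈ 3.90512, f(5.5) ≈ 4.18330.
Sum = Σ Δt_i · f(t_i).
Sum ≈ 17.30873.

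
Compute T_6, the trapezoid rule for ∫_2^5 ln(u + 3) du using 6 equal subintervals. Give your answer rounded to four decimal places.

5.5868

Δu = (5 − 2)/6 = 0.5.
f(2) ≈ 1.6094, f(2.5) ≈ 1.7047, f(3) ≈ 1.7918, f(3.5) ≈ 1.8718, f(4) ≈ 1.9459, f(4.5) ≈ 2.0149, f(5) ≈ 2.0794.
T_6 = (Δu/2)·[f(u_0) + 2f(u_1) + ... + 2f(u_{5}) + f(u_6)].
Sum ≈ 5.5868.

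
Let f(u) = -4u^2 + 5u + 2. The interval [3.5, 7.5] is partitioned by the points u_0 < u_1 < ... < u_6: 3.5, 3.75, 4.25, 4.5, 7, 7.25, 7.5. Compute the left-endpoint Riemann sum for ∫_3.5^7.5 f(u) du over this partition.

Subinterval widths: 0.25, 0.5, 0.25, 2.5, 0.25, 0.25.
Left endpoints: 3.5, 3.75, 4.25, 4.5, 7, 7.25.
f(3.5) = -29.5, f(3.75) = -35.5, f(4.25) = -49, f(4.5) = -56.5, f(7) = -159, f(7.25) = -172.
Sum = Σ Δu_i · f(u_i).
Sum = -261.375.

-261.375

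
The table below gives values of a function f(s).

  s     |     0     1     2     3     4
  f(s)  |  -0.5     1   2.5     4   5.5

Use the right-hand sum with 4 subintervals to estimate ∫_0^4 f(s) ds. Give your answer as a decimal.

Δs = 1.
Sum = 1·[1 + 2.5 + 4 + 5.5] = 13.

13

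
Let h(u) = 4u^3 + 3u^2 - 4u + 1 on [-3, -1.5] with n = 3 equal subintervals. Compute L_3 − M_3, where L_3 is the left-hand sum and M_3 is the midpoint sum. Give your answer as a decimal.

L_3 = -55.875.
M_3 = -36.5625.
L_3 − M_3 = -19.3125.

-19.3125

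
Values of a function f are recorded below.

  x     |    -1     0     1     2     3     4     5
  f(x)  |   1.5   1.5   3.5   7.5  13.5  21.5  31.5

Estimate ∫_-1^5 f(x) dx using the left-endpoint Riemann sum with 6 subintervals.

Δx = 1.
Sum = 1·[1.5 + 1.5 + 3.5 + 7.5 + 13.5 + 21.5] = 49.

49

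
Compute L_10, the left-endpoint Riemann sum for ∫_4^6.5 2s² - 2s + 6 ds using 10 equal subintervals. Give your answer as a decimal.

Δs = (6.5 − 4)/10 = 0.25.
Left endpoints: 4, 4.25, 4.5, 4.75, 5, 5.25, 5.5, 5.75, 6, 6.25.
f(4) = 30, f(4.25) = 33.625, f(4.5) = 37.5, f(4.75) = 41.625, f(5) = 46, f(5.25) = 50.625, f(5.5) = 55.5, f(5.75) = 60.625, f(6) = 66, f(6.25) = 71.625.
Sum = Δs · [f(4) + f(4.25) + f(4.5) + ...].
Sum = 123.28125.

123.28125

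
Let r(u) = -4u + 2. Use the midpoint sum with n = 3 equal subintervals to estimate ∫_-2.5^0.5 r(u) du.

Δu = (0.5 − (-2.5))/3 = 1.
Midpoints: -2, -1, 0.
r(-2) = 10, r(-1) = 6, r(0) = 2.
Sum = Δu · [r(-2) + r(-1) + r(0)].
Sum = 18.

18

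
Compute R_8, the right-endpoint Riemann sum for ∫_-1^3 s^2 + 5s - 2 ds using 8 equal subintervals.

Δs = (3 − (-1))/8 = 0.5.
Right endpoints: -0.5, 0, 0.5, 1, 1.5, 2, 2.5, 3.
f(-0.5) = -4.25, f(0) = -2, f(0.5) = 0.75, f(1) = 4, f(1.5) = 7.75, f(2) = 12, f(2.5) = 16.75, f(3) = 22.
Sum = Δs · [f(-0.5) + f(0) + f(0.5) + ...].
Sum = 28.5.

28.5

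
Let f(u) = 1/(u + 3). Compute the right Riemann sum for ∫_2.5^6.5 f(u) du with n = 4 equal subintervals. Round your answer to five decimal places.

0.51009

Δu = (6.5 − 2.5)/4 = 1.
Right endpoints: 3.5, 4.5, 5.5, 6.5.
f(3.5) = 2/13, f(4.5) = 2/15, f(5.5) = 2/17, f(6.5) = 2/19.
Sum = Δu · [f(3.5) + f(4.5) + f(5.5) + f(6.5)].
Sum ≈ 0.51009.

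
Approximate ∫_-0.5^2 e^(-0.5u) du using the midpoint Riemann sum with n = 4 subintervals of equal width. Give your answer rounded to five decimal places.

Δu = (2 − (-0.5))/4 = 0.625.
Midpoints: -0.1875, 0.4375, 1.0625, 1.6875.
f(-0.1875) ≈ 1.09829, f(0.4375) ≈ 0.80352, f(1.0625) ≈ 0.58787, f(1.6875) ≈ 0.43009.
Sum = Δu · [f(-0.1875) + f(0.4375) + f(1.0625) + f(1.6875)].
Sum ≈ 1.82486.

1.82486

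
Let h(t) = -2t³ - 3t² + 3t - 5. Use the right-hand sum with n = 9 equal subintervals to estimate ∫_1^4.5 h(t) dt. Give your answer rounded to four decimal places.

-329.2377

Δt = (4.5 − 1)/9 = 7/18.
Right endpoints: 25/18, 16/9, 13/6, 23/9, 53/18, 10/3, 67/18, 37/9, 4.5.
h(25/18) = -17465/1458, h(16/9) = -14861/729, h(13/6) = -889/27, h(23/9) = -36673/729, h(53/18) = -106771/1458, h(10/3) = -2765/27, h(67/18) = -100996/729, h(37/9) = -132923/729, h(4.5) = -234.5.
Sum = Δt · [h(25/18) + h(16/9) + h(13/6) + ...].
Sum ≈ -329.2377.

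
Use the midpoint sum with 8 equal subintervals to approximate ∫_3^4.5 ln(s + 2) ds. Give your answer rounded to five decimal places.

Δs = (4.5 − 3)/8 = 0.1875.
Midpoints: 3.09375, 3.28125, 3.46875, 3.65625, 3.84375, 4.03125, 4.21875, 4.40625.
f(3.09375) ≈ 1.62801, f(3.28125) ≈ 1.66416, f(3.46875) ≈ 1.69905, f(3.65625) ≈ 1.73276, f(3.84375) ≈ 1.76537, f(4.03125) ≈ 1.79695, f(4.21875) ≈ 1.82757, f(4.40625) ≈ 1.85727.
Sum = Δs · [f(3.09375) + f(3.28125) + f(3.46875) + ...].
Sum ≈ 2.61959.

2.61959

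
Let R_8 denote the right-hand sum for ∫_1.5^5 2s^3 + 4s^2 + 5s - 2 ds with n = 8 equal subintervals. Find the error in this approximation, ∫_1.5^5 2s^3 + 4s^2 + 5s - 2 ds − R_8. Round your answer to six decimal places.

-79.569173

Exact integral: ∫_1.5^5 f(s) ds ≈ 522.01041667.
R_8 ≈ 601.57958984.
Error ≈ 522.01041667 − 601.57958984 ≈ -79.569173.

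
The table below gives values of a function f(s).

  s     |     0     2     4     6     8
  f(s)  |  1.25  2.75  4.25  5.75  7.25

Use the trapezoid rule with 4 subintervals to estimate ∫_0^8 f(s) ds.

34

Δs = 2.
T_4 = (2/2)·[1.25 + 2·2.75 + 2·4.25 + 2·5.75 + 7.25] = 34.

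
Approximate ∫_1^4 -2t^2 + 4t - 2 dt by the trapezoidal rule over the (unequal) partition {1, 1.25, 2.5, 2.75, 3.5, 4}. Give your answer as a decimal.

-18.84375

Subinterval widths: 0.25, 1.25, 0.25, 0.75, 0.5.
f(1) = 0, f(1.25) = -0.125, f(2.5) = -4.5, f(2.75) = -6.125, f(3.5) = -12.5, f(4) = -18.
On each subinterval the trapezoid contributes (Δt_i/2)·[f(t_{i-1}) + f(t_i)].
Sum = -18.84375.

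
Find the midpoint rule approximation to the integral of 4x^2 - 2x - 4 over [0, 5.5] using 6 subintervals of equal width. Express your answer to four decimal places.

Δx = (5.5 − 0)/6 = 11/12.
Midpoints: 11/24, 1.375, 55/24, 77/24, 4.125, 121/24.
f(11/24) = -587/144, f(1.375) = 0.8125, f(55/24) = 1789/144, f(77/24) = 4429/144, f(4.125) = 55.8125, f(121/24) = 12613/144.
Sum = Δx · [f(11/24) + f(1.375) + f(55/24) + ...].
Sum ≈ 168.0428.

168.0428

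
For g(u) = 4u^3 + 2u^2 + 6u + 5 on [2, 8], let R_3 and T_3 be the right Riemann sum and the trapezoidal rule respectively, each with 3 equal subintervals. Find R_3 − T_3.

R_3 = 7046.
T_3 = 4874.
R_3 − T_3 = 2172.

2172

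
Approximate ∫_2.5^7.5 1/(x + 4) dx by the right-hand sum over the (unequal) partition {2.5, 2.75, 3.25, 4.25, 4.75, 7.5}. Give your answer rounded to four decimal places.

0.5235

Subinterval widths: 0.25, 0.5, 1, 0.5, 2.75.
Right endpoints: 2.75, 3.25, 4.25, 4.75, 7.5.
f(2.75) = 4/27, f(3.25) = 4/29, f(4.25) = 4/33, f(4.75) = 4/35, f(7.5) = 2/23.
Sum = Σ Δx_i · f(x_i).
Sum ≈ 0.5235.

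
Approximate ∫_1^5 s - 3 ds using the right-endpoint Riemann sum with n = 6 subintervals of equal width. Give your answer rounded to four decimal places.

1.3333

Δs = (5 − 1)/6 = 2/3.
Right endpoints: 5/3, 7/3, 3, 11/3, 13/3, 5.
f(5/3) = -4/3, f(7/3) = -2/3, f(3) = 0, f(11/3) = 2/3, f(13/3) = 4/3, f(5) = 2.
Sum = Δs · [f(5/3) + f(7/3) + f(3) + ...].
Sum ≈ 1.3333.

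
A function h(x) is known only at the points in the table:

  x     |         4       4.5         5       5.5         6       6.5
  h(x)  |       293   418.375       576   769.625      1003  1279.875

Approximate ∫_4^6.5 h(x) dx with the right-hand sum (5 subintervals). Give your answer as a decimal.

Δx = 0.5.
Sum = 0.5·[418.375 + 576 + 769.625 + 1003 + 1279.875] = 2023.4375.

2023.4375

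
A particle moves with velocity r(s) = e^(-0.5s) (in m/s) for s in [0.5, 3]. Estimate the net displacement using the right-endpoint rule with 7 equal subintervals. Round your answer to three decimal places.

1.015

Δs = (3 − 0.5)/7 = 5/14.
Right endpoints: 6/7, 17/14, 11/7, 27/14, 16/7, 37/14, 3.
r(6/7) ≈ 0.651, r(17/14) ≈ 0.545, r(11/7) ≈ 0.456, r(27/14) ≈ 0.381, r(16/7) ≈ 0.319, r(37/14) ≈ 0.267, r(3) ≈ 0.223.
Sum = Δs · [r(6/7) + r(17/14) + r(11/7) + ...].
Sum ≈ 1.015.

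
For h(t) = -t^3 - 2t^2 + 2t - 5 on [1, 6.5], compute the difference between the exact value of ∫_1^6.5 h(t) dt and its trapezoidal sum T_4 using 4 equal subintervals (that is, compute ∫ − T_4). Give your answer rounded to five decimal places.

22.96322

Exact integral: ∫_1^6.5 h(t) dt ≈ -614.6822917.
T_4 ≈ -637.6455078.
Error ≈ -614.6822917 − (-637.6455078) ≈ 22.96322.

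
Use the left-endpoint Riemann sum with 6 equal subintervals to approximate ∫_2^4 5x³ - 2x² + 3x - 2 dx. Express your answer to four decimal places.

234.5926

Δx = (4 − 2)/6 = 1/3.
Left endpoints: 2, 7/3, 8/3, 3, 10/3, 11/3.
f(2) = 36, f(7/3) = 1556/27, f(8/3) = 2338/27, f(3) = 124, f(10/3) = 4616/27, f(11/3) = 6172/27.
Sum = Δx · [f(2) + f(7/3) + f(8/3) + ...].
Sum ≈ 234.5926.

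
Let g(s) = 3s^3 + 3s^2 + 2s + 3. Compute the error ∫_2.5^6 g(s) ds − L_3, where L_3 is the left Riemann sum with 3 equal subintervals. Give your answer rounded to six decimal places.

374.050347

Exact integral: ∫_2.5^6 g(s) ds = 1183.328125.
L_3 ≈ 809.27777778.
Error ≈ 1183.328125 − 809.27777778 ≈ 374.050347.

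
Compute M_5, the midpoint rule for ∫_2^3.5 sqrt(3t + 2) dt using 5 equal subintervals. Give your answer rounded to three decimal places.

Δt = (3.5 − 2)/5 = 0.3.
Midpoints: 2.15, 2.45, 2.75, 3.05, 3.35.
f(2.15) ≈ 2.907, f(2.45) ≈ 3.058, f(2.75) ≈ 3.202, f(3.05) ≈ 3.339, f(3.35) ≈ 3.471.
Sum = Δt · [f(2.15) + f(2.45) + f(2.75) + f(3.05) + f(3.35)].
Sum ≈ 4.793.

4.793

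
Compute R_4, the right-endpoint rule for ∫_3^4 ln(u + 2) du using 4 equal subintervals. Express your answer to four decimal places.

Δu = (4 − 3)/4 = 0.25.
Right endpoints: 3.25, 3.5, 3.75, 4.
f(3.25) ≈ 1.6582, f(3.5) ≈ 1.7047, f(3.75) ≈ 1.7492, f(4) ≈ 1.7918.
Sum = Δu · [f(3.25) + f(3.5) + f(3.75) + f(4)].
Sum ≈ 1.7260.

1.7260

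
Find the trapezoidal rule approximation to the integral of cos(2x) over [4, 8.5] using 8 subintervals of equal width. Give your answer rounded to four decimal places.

-0.8703

Δx = (8.5 − 4)/8 = 0.5625.
f(4) ≈ -0.1455, f(4.5625) ≈ -0.9554, f(5.125) ≈ -0.6784, f(5.6875) ≈ 0.3704, f(6.25) ≈ 0.9978, f(6.8125) ≈ 0.4901, f(7.375) ≈ -0.5752, f(7.9375) ≈ -0.9861, f(8.5) ≈ -0.2752.
T_8 = (Δx/2)·[f(x_0) + 2f(x_1) + ... + 2f(x_{7}) + f(x_8)].
Sum ≈ -0.8703.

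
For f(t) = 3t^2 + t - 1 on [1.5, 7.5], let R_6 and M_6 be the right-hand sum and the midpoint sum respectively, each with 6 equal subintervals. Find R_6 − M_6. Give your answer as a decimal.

R_6 = 526.5.
M_6 = 438.
R_6 − M_6 = 88.5.

88.5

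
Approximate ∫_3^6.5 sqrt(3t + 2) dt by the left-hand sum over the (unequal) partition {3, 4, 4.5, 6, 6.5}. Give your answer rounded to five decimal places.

13.32903

Subinterval widths: 1, 0.5, 1.5, 0.5.
Left endpoints: 3, 4, 4.5, 6.
f(3) ≈ 3.31662, f(4) ≈ 3.74166, f(4.5) ≈ 3.93700, f(6) ≈ 4.47214.
Sum = Σ Δt_i · f(t_i).
Sum ≈ 13.32903.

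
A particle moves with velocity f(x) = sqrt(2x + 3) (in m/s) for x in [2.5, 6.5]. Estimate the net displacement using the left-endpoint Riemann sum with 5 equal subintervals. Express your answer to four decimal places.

Δx = (6.5 − 2.5)/5 = 0.8.
Left endpoints: 2.5, 3.3, 4.1, 4.9, 5.7.
f(2.5) ≈ 2.8284, f(3.3) ≈ 3.0984, f(4.1) ≈ 3.3466, f(4.9) ≈ 3.5777, f(5.7) ≈ 3.7947.
Sum = Δx · [f(2.5) + f(3.3) + f(4.1) + f(4.9) + f(5.7)].
Sum ≈ 13.3167.

13.3167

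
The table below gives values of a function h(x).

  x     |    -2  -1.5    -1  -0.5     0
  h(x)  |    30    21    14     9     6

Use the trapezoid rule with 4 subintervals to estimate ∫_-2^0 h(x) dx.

31

Δx = 0.5.
T_4 = (0.5/2)·[30 + 2·21 + 2·14 + 2·9 + 6] = 31.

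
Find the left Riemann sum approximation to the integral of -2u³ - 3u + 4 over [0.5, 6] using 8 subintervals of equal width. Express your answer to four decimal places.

Δu = (6 − 0.5)/8 = 0.6875.
Left endpoints: 0.5, 1.1875, 1.875, 2.5625, 3.25, 3.9375, 4.625, 5.3125.
f(0.5) = 2.25, f(1.1875) = -5963/2048, f(1.875) = -14.80859375, f(2.5625) = -76473/2048, f(3.25) = -74.40625, f(3.9375) = -266047/2048, f(4.625) = -207.73828125, f(5.3125) = -638573/2048.
Sum = Δu · [f(0.5) + f(1.1875) + f(1.875) + ...].
Sum ≈ -533.9565.

-533.9565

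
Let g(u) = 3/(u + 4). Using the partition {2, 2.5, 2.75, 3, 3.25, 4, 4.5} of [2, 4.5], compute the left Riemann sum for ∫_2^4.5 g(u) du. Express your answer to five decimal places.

Subinterval widths: 0.5, 0.25, 0.25, 0.25, 0.75, 0.5.
Left endpoints: 2, 2.5, 2.75, 3, 3.25, 4.
g(2) = 0.5, g(2.5) = 6/13, g(2.75) = 4/9, g(3) = 3/7, g(3.25) = 12/29, g(4) = 0.375.
Sum = Σ Δu_i · g(u_i).
Sum ≈ 1.08148.

1.08148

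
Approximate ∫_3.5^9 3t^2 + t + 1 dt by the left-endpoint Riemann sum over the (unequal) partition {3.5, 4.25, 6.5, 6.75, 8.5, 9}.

Subinterval widths: 0.75, 2.25, 0.25, 1.75, 0.5.
Left endpoints: 3.5, 4.25, 6.5, 6.75, 8.5.
f(3.5) = 41.25, f(4.25) = 59.4375, f(6.5) = 134.25, f(6.75) = 144.4375, f(8.5) = 226.25.
Sum = Σ Δt_i · f(t_i).
Sum = 564.125.

564.125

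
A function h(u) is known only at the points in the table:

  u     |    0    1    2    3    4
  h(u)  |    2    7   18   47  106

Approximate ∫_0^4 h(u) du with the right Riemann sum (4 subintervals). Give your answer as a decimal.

178

Δu = 1.
Sum = 1·[7 + 18 + 47 + 106] = 178.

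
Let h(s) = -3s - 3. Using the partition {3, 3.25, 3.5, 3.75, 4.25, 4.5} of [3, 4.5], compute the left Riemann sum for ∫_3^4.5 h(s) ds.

-20.625

Subinterval widths: 0.25, 0.25, 0.25, 0.5, 0.25.
Left endpoints: 3, 3.25, 3.5, 3.75, 4.25.
h(3) = -12, h(3.25) = -12.75, h(3.5) = -13.5, h(3.75) = -14.25, h(4.25) = -15.75.
Sum = Σ Δs_i · h(s_i).
Sum = -20.625.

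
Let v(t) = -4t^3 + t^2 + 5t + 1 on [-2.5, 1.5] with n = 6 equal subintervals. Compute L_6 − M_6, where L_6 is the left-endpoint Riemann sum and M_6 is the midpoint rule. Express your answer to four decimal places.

L_6 ≈ 56.407407.
M_6 ≈ 33.296296.
L_6 − M_6 ≈ 23.1111.

23.1111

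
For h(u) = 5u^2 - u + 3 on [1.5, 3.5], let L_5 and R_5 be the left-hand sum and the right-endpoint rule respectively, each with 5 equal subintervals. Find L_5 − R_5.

-19.2

L_5 = 57.5.
R_5 = 76.7.
L_5 − R_5 = -19.2.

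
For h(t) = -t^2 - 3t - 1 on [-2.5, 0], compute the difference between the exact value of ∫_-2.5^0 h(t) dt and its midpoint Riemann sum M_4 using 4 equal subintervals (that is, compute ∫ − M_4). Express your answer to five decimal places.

-0.08138

Exact integral: ∫_-2.5^0 h(t) dt ≈ 1.6666667.
M_4 ≈ 1.7480469.
Error ≈ 1.6666667 − 1.7480469 ≈ -0.08138.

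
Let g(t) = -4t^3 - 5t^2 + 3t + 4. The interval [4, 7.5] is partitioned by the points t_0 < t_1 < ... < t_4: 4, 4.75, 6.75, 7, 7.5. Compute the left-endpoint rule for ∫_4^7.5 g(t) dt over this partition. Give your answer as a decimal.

-2440.9375

Subinterval widths: 0.75, 2, 0.25, 0.5.
Left endpoints: 4, 4.75, 6.75, 7.
g(4) = -320, g(4.75) = -523.25, g(6.75) = -1433.75, g(7) = -1592.
Sum = Σ Δt_i · g(t_i).
Sum = -2440.9375.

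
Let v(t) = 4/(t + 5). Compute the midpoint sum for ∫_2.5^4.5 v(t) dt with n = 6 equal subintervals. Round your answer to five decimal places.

Δt = (4.5 − 2.5)/6 = 1/3.
Midpoints: 8/3, 3, 10/3, 11/3, 4, 13/3.
v(8/3) = 12/23, v(3) = 0.5, v(10/3) = 0.48, v(11/3) = 6/13, v(4) = 4/9, v(13/3) = 3/7.
Sum = Δt · [v(8/3) + v(3) + v(10/3) + ...].
Sum ≈ 0.94543.

0.94543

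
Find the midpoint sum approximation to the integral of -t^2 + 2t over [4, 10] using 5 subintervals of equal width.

-227.28

Δt = (10 − 4)/5 = 1.2.
Midpoints: 4.6, 5.8, 7, 8.2, 9.4.
f(4.6) = -11.96, f(5.8) = -22.04, f(7) = -35, f(8.2) = -50.84, f(9.4) = -69.56.
Sum = Δt · [f(4.6) + f(5.8) + f(7) + f(8.2) + f(9.4)].
Sum = -227.28.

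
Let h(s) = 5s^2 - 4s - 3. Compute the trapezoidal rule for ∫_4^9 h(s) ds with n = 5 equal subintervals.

Δs = (9 − 4)/5 = 1.
h(4) = 61, h(5) = 102, h(6) = 153, h(7) = 214, h(8) = 285, h(9) = 366.
T_5 = (Δs/2)·[h(s_0) + 2h(s_1) + ... + 2h(s_{4}) + h(s_5)].
Sum = 967.5.

967.5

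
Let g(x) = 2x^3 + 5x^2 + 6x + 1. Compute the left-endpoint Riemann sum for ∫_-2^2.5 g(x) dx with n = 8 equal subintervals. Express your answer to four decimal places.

39.6519

Δx = (2.5 − (-2))/8 = 0.5625.
Left endpoints: -2, -1.4375, -0.875, -0.3125, 0.25, 0.8125, 1.375, 1.9375.
g(-2) = -7, g(-1.4375) = -6623/2048, g(-0.875) = -1.76171875, g(-0.3125) = -917/2048, g(0.25) = 2.84375, g(0.8125) = 20989/2048, g(1.375) = 23.90234375, g(1.9375) = 94087/2048.
Sum = Δx · [g(-2) + g(-1.4375) + g(-0.875) + ...].
Sum ≈ 39.6519.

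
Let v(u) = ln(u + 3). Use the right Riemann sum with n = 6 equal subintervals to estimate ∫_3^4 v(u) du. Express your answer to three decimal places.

Δu = (4 − 3)/6 = 1/6.
Right endpoints: 19/6, 10/3, 3.5, 11/3, 23/6, 4.
v(19/6) ≈ 1.819, v(10/3) ≈ 1.846, v(3.5) ≈ 1.872, v(11/3) ≈ 1.897, v(23/6) ≈ 1.922, v(4) ≈ 1.946.
Sum = Δu · [v(19/6) + v(10/3) + v(3.5) + ...].
Sum ≈ 1.884.

1.884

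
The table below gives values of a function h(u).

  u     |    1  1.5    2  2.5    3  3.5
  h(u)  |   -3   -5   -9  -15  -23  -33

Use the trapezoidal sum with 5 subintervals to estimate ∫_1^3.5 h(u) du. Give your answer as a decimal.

-35

Δu = 0.5.
T_5 = (0.5/2)·[(-3) + 2·(-5) + 2·(-9) + 2·(-15) + 2·(-23) + (-33)] = -35.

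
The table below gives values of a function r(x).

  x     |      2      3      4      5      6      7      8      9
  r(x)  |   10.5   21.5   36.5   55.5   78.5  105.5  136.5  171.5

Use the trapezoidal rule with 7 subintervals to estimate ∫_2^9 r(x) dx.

525

Δx = 1.
T_7 = (1/2)·[10.5 + 2·21.5 + 2·36.5 + 2·55.5 + 2·78.5 + 2·105.5 + 2·136.5 + 171.5] = 525.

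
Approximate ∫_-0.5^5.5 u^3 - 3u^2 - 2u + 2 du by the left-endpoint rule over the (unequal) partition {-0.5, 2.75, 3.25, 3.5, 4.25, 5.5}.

24.6875

Subinterval widths: 3.25, 0.5, 0.25, 0.75, 1.25.
Left endpoints: -0.5, 2.75, 3.25, 3.5, 4.25.
f(-0.5) = 2.125, f(2.75) = -5.390625, f(3.25) = -1.859375, f(3.5) = 1.125, f(4.25) = 16.078125.
Sum = Σ Δu_i · f(u_i).
Sum = 24.6875.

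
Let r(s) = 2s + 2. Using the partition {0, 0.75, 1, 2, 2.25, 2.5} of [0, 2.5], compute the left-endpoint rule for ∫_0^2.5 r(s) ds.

9.5

Subinterval widths: 0.75, 0.25, 1, 0.25, 0.25.
Left endpoints: 0, 0.75, 1, 2, 2.25.
r(0) = 2, r(0.75) = 3.5, r(1) = 4, r(2) = 6, r(2.25) = 6.5.
Sum = Σ Δs_i · r(s_i).
Sum = 9.5.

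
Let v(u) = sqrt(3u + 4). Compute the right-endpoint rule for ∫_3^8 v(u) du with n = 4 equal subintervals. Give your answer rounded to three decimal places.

Δu = (8 − 3)/4 = 1.25.
Right endpoints: 4.25, 5.5, 6.75, 8.
v(4.25) ≈ 4.093, v(5.5) ≈ 4.528, v(6.75) ≈ 4.924, v(8) ≈ 5.292.
Sum = Δu · [v(4.25) + v(5.5) + v(6.75) + v(8)].
Sum ≈ 23.545.

23.545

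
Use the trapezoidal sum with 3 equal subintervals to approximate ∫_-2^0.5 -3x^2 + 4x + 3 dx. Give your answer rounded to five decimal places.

-8.99306

Δx = (0.5 − (-2))/3 = 5/6.
f(-2) = -17, f(-7/6) = -5.75, f(-1/3) = 4/3, f(0.5) = 4.25.
T_3 = (Δx/2)·[f(x_0) + 2f(x_1) + 2f(x_2) + f(x_3)].
Sum ≈ -8.99306.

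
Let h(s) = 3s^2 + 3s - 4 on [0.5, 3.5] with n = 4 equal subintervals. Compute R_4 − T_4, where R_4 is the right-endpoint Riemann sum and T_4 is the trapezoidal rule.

R_4 = 66.46875.
T_4 = 49.59375.
R_4 − T_4 = 16.875.

16.875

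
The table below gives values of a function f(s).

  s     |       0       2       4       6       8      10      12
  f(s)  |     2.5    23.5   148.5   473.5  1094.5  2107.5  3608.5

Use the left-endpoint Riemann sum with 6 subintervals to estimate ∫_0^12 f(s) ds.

Δs = 2.
Sum = 2·[2.5 + 23.5 + 148.5 + 473.5 + 1094.5 + 2107.5] = 7700.

7700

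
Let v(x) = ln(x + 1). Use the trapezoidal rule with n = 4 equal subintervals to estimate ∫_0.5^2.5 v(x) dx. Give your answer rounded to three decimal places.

Δx = (2.5 − 0.5)/4 = 0.5.
v(0.5) ≈ 0.405, v(1) ≈ 0.693, v(1.5) ≈ 0.916, v(2) ≈ 1.099, v(2.5) ≈ 1.253.
T_4 = (Δx/2)·[v(x_0) + 2v(x_1) + 2v(x_2) + 2v(x_3) + v(x_4)].
Sum ≈ 1.769.

1.769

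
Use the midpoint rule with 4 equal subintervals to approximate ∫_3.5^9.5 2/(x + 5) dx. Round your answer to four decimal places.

Δx = (9.5 − 3.5)/4 = 1.5.
Midpoints: 4.25, 5.75, 7.25, 8.75.
f(4.25) = 8/37, f(5.75) = 8/43, f(7.25) = 8/49, f(8.75) = 8/55.
Sum = Δx · [f(4.25) + f(5.75) + f(7.25) + f(8.75)].
Sum ≈ 1.0665.

1.0665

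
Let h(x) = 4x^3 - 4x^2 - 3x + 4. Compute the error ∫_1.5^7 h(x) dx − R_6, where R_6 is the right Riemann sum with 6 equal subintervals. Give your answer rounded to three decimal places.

Exact integral: ∫_1.5^7 h(x) dx ≈ 1894.97917.
R_6 ≈ 2460.55613.
Error ≈ 1894.97917 − 2460.55613 ≈ -565.577.

-565.577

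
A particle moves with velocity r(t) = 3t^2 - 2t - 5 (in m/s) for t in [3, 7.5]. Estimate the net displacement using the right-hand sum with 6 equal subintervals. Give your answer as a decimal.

Δt = (7.5 − 3)/6 = 0.75.
Right endpoints: 3.75, 4.5, 5.25, 6, 6.75, 7.5.
r(3.75) = 29.6875, r(4.5) = 46.75, r(5.25) = 67.1875, r(6) = 91, r(6.75) = 118.1875, r(7.5) = 148.75.
Sum = Δt · [r(3.75) + r(4.5) + r(5.25) + ...].
Sum = 376.171875.

376.171875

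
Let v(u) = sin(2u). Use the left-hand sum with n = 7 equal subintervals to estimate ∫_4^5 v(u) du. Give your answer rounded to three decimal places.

0.454

Δu = (5 − 4)/7 = 1/7.
Left endpoints: 4, 29/7, 30/7, 31/7, 32/7, 33/7, 34/7.
v(4) ≈ 0.989, v(29/7) ≈ 0.908, v(30/7) ≈ 0.753, v(31/7) ≈ 0.538, v(32/7) ≈ 0.278, v(33/7) ≈ -0.004, v(34/7) ≈ -0.285.
Sum = Δu · [v(4) + v(29/7) + v(30/7) + ...].
Sum ≈ 0.454.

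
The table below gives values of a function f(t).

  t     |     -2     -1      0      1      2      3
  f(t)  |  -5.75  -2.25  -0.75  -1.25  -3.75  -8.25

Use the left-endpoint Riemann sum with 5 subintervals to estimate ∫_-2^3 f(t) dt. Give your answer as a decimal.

Δt = 1.
Sum = 1·[(-5.75) + (-2.25) + (-0.75) + (-1.25) + (-3.75)] = -13.75.

-13.75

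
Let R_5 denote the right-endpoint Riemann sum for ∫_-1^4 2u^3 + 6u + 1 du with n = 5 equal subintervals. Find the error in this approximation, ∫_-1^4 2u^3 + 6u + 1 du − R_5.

-87.5

Exact integral: ∫_-1^4 f(u) du = 177.5.
R_5 = 265.
Error = 177.5 − 265 = -87.5.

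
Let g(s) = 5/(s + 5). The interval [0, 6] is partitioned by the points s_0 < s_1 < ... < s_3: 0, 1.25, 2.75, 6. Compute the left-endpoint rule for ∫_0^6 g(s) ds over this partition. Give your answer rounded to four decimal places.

4.5468

Subinterval widths: 1.25, 1.5, 3.25.
Left endpoints: 0, 1.25, 2.75.
g(0) = 1, g(1.25) = 0.8, g(2.75) = 20/31.
Sum = Σ Δs_i · g(s_i).
Sum ≈ 4.5468.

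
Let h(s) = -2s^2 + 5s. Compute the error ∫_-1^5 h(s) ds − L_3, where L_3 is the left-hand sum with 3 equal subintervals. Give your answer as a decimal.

Exact integral: ∫_-1^5 h(s) ds = -24.
L_3 = -14.
Error = -24 − (-14) = -10.

-10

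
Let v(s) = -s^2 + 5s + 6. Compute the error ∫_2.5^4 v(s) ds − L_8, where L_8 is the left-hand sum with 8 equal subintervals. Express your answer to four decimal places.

-0.2021

Exact integral: ∫_2.5^4 v(s) ds = 17.25.
L_8 ≈ 17.452148.
Error ≈ 17.25 − 17.452148 ≈ -0.2021.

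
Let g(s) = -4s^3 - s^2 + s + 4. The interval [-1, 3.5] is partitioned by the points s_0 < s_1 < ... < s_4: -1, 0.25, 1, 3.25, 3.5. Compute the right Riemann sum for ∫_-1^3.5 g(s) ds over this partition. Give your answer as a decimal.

Subinterval widths: 1.25, 0.75, 2.25, 0.25.
Right endpoints: 0.25, 1, 3.25, 3.5.
g(0.25) = 4.125, g(1) = 0, g(3.25) = -140.625, g(3.5) = -176.25.
Sum = Σ Δs_i · g(s_i).
Sum = -355.3125.

-355.3125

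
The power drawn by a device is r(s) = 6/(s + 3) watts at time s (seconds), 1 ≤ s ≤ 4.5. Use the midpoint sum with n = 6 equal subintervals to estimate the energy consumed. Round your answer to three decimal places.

3.768

Δs = (4.5 − 1)/6 = 7/12.
Midpoints: 31/24, 1.875, 59/24, 73/24, 3.625, 101/24.
r(31/24) = 144/103, r(1.875) = 16/13, r(59/24) = 144/131, r(73/24) = 144/145, r(3.625) = 48/53, r(101/24) = 144/173.
Sum = Δs · [r(31/24) + r(1.875) + r(59/24) + ...].
Sum ≈ 3.768.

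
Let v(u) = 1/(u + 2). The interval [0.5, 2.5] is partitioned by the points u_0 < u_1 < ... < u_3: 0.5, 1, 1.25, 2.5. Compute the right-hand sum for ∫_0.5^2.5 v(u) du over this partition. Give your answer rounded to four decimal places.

0.5214

Subinterval widths: 0.5, 0.25, 1.25.
Right endpoints: 1, 1.25, 2.5.
v(1) = 1/3, v(1.25) = 4/13, v(2.5) = 2/9.
Sum = Σ Δu_i · v(u_i).
Sum ≈ 0.5214.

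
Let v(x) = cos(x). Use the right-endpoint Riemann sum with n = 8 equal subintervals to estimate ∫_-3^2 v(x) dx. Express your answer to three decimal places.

1.195

Δx = (2 − (-3))/8 = 0.625.
Right endpoints: -2.375, -1.75, -1.125, -0.5, 0.125, 0.75, 1.375, 2.
v(-2.375) ≈ -0.720, v(-1.75) ≈ -0.178, v(-1.125) ≈ 0.431, v(-0.5) ≈ 0.878, v(0.125) ≈ 0.992, v(0.75) ≈ 0.732, v(1.375) ≈ 0.195, v(2) ≈ -0.416.
Sum = Δx · [v(-2.375) + v(-1.75) + v(-1.125) + ...].
Sum ≈ 1.195.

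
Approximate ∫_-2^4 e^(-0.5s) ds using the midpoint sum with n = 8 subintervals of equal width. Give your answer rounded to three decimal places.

Δs = (4 − (-2))/8 = 0.75.
Midpoints: -1.625, -0.875, -0.125, 0.625, 1.375, 2.125, 2.875, 3.625.
f(-1.625) ≈ 2.254, f(-0.875) ≈ 1.549, f(-0.125) ≈ 1.064, f(0.625) ≈ 0.732, f(1.375) ≈ 0.503, f(2.125) ≈ 0.346, f(2.875) ≈ 0.238, f(3.625) ≈ 0.163.
Sum = Δs · [f(-1.625) + f(-0.875) + f(-0.125) + ...].
Sum ≈ 5.136.

5.136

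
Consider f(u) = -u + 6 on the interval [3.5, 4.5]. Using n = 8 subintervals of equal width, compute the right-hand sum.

Δu = (4.5 − 3.5)/8 = 0.125.
Right endpoints: 3.625, 3.75, 3.875, 4, 4.125, 4.25, 4.375, 4.5.
f(3.625) = 2.375, f(3.75) = 2.25, f(3.875) = 2.125, f(4) = 2, f(4.125) = 1.875, f(4.25) = 1.75, f(4.375) = 1.625, f(4.5) = 1.5.
Sum = Δu · [f(3.625) + f(3.75) + f(3.875) + ...].
Sum = 1.9375.

1.9375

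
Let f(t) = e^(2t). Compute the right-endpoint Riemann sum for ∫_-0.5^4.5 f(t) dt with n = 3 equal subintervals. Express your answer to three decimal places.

Δt = (4.5 − (-0.5))/3 = 5/3.
Right endpoints: 7/6, 17/6, 4.5.
f(7/6) ≈ 10.312, f(17/6) ≈ 289.069, f(4.5) ≈ 8103.084.
Sum = Δt · [f(7/6) + f(17/6) + f(4.5)].
Sum ≈ 14004.109.

14004.109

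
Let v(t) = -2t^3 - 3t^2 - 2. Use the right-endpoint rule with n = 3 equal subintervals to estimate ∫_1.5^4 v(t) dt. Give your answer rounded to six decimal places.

-264.444444

Δt = (4 − 1.5)/3 = 5/6.
Right endpoints: 7/3, 19/6, 4.
v(7/3) = -1181/27, v(19/6) = -2581/27, v(4) = -178.
Sum = Δt · [v(7/3) + v(19/6) + v(4)].
Sum ≈ -264.444444.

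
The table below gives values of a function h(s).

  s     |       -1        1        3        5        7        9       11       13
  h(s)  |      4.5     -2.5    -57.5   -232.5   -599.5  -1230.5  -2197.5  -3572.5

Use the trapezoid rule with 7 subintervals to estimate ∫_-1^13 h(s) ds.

Δs = 2.
T_7 = (2/2)·[4.5 + 2·(-2.5) + 2·(-57.5) + 2·(-232.5) + 2·(-599.5) + 2·(-1230.5) + 2·(-2197.5) + (-3572.5)] = -12208.

-12208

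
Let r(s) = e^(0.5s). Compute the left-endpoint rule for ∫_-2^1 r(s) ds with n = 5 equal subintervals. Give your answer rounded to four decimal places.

2.1966

Δs = (1 − (-2))/5 = 0.6.
Left endpoints: -2, -1.4, -0.8, -0.2, 0.4.
r(-2) ≈ 0.3679, r(-1.4) ≈ 0.4966, r(-0.8) ≈ 0.6703, r(-0.2) ≈ 0.9048, r(0.4) ≈ 1.2214.
Sum = Δs · [r(-2) + r(-1.4) + r(-0.8) + r(-0.2) + r(0.4)].
Sum ≈ 2.1966.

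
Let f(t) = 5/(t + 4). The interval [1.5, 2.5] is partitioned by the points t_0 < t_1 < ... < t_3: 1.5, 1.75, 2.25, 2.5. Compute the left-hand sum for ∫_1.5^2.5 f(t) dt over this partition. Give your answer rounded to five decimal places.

Subinterval widths: 0.25, 0.5, 0.25.
Left endpoints: 1.5, 1.75, 2.25.
f(1.5) = 10/11, f(1.75) = 20/23, f(2.25) = 0.8.
Sum = Σ Δt_i · f(t_i).
Sum ≈ 0.86206.

0.86206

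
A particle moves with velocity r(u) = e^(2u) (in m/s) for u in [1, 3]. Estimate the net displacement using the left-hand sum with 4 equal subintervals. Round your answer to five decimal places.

115.24295

Δu = (3 − 1)/4 = 0.5.
Left endpoints: 1, 1.5, 2, 2.5.
r(1) ≈ 7.38906, r(1.5) ≈ 20.08554, r(2) ≈ 54.59815, r(2.5) ≈ 148.41316.
Sum = Δu · [r(1) + r(1.5) + r(2) + r(2.5)].
Sum ≈ 115.24295.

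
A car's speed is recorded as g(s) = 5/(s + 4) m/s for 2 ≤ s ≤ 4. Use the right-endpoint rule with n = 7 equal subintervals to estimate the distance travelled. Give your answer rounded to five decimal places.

1.40906

Δs = (4 − 2)/7 = 2/7.
Right endpoints: 16/7, 18/7, 20/7, 22/7, 24/7, 26/7, 4.
g(16/7) = 35/44, g(18/7) = 35/46, g(20/7) = 35/48, g(22/7) = 0.7, g(24/7) = 35/52, g(26/7) = 35/54, g(4) = 0.625.
Sum = Δs · [g(16/7) + g(18/7) + g(20/7) + ...].
Sum ≈ 1.40906.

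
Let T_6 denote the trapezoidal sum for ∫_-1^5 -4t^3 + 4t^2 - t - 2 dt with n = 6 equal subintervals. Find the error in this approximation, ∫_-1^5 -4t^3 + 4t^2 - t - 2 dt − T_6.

20

Exact integral: ∫_-1^5 f(t) dt = -480.
T_6 = -500.
Error = -480 − (-500) = 20.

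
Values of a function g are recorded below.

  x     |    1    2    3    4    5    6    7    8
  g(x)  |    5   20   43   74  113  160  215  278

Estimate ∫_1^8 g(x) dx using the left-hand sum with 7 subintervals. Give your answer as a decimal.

630

Δx = 1.
Sum = 1·[5 + 20 + 43 + 74 + 113 + 160 + 215] = 630.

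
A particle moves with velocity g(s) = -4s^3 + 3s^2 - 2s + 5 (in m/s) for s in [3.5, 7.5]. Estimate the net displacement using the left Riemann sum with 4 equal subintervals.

Δs = (7.5 − 3.5)/4 = 1.
Left endpoints: 3.5, 4.5, 5.5, 6.5.
g(3.5) = -136.75, g(4.5) = -307.75, g(5.5) = -580.75, g(6.5) = -979.75.
Sum = Δs · [g(3.5) + g(4.5) + g(5.5) + g(6.5)].
Sum = -2005.

-2005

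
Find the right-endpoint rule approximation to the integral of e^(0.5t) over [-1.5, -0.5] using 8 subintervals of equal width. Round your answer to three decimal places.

0.632

Δt = (-0.5 − (-1.5))/8 = 0.125.
Right endpoints: -1.375, -1.25, -1.125, -1, -0.875, -0.75, -0.625, -0.5.
f(-1.375) ≈ 0.503, f(-1.25) ≈ 0.535, f(-1.125) ≈ 0.570, f(-1) ≈ 0.607, f(-0.875) ≈ 0.646, f(-0.75) ≈ 0.687, f(-0.625) ≈ 0.732, f(-0.5) ≈ 0.779.
Sum = Δt · [f(-1.375) + f(-1.25) + f(-1.125) + ...].
Sum ≈ 0.632.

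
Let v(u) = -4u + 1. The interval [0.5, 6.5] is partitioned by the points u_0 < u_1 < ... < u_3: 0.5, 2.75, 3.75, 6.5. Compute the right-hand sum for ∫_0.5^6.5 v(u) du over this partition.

Subinterval widths: 2.25, 1, 2.75.
Right endpoints: 2.75, 3.75, 6.5.
v(2.75) = -10, v(3.75) = -14, v(6.5) = -25.
Sum = Σ Δu_i · v(u_i).
Sum = -105.25.

-105.25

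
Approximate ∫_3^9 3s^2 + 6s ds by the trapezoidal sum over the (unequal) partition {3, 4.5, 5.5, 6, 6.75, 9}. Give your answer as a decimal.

926.15625

Subinterval widths: 1.5, 1, 0.5, 0.75, 2.25.
f(3) = 45, f(4.5) = 87.75, f(5.5) = 123.75, f(6) = 144, f(6.75) = 177.1875, f(9) = 297.
On each subinterval the trapezoid contributes (Δs_i/2)·[f(s_{i-1}) + f(s_i)].
Sum = 926.15625.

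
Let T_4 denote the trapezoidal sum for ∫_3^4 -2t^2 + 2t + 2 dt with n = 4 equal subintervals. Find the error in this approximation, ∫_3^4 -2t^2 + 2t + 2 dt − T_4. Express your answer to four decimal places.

Exact integral: ∫_3^4 f(t) dt ≈ -15.666667.
T_4 = -15.6875.
Error ≈ -15.666667 − (-15.6875) ≈ 0.0208.

0.0208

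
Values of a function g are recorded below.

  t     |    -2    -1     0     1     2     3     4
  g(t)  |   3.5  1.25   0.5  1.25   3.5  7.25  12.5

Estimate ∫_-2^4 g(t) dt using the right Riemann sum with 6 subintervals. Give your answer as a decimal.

26.25

Δt = 1.
Sum = 1·[1.25 + 0.5 + 1.25 + 3.5 + 7.25 + 12.5] = 26.25.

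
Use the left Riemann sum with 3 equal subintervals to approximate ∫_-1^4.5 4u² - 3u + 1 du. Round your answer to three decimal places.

Δu = (4.5 − (-1))/3 = 11/6.
Left endpoints: -1, 5/6, 8/3.
f(-1) = 8, f(5/6) = 23/18, f(8/3) = 193/9.
Sum = Δu · [f(-1) + f(5/6) + f(8/3)].
Sum ≈ 56.324.

56.324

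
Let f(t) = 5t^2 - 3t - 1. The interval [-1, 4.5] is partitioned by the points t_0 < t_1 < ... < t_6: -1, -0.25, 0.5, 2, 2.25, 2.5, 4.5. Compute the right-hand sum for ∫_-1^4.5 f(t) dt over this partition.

Subinterval widths: 0.75, 0.75, 1.5, 0.25, 0.25, 2.
Right endpoints: -0.25, 0.5, 2, 2.25, 2.5, 4.5.
f(-0.25) = 0.0625, f(0.5) = -1.25, f(2) = 13, f(2.25) = 17.5625, f(2.5) = 22.75, f(4.5) = 86.75.
Sum = Σ Δt_i · f(t_i).
Sum = 202.1875.

202.1875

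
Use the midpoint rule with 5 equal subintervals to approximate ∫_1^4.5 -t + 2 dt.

Δt = (4.5 − 1)/5 = 0.7.
Midpoints: 1.35, 2.05, 2.75, 3.45, 4.15.
f(1.35) = 0.65, f(2.05) = -0.05, f(2.75) = -0.75, f(3.45) = -1.45, f(4.15) = -2.15.
Sum = Δt · [f(1.35) + f(2.05) + f(2.75) + f(3.45) + f(4.15)].
Sum = -2.625.

-2.625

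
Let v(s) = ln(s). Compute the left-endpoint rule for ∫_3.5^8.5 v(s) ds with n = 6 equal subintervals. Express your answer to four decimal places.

Δs = (8.5 − 3.5)/6 = 5/6.
Left endpoints: 3.5, 13/3, 31/6, 6, 41/6, 23/3.
v(3.5) ≈ 1.2528, v(13/3) ≈ 1.4663, v(31/6) ≈ 1.6422, v(6) ≈ 1.7918, v(41/6) ≈ 1.9218, v(23/3) ≈ 2.0369.
Sum = Δs · [v(3.5) + v(13/3) + v(31/6) + ...].
Sum ≈ 8.4265.

8.4265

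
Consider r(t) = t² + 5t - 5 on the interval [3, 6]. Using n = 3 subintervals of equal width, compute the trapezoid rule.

116

Δt = (6 − 3)/3 = 1.
r(3) = 19, r(4) = 31, r(5) = 45, r(6) = 61.
T_3 = (Δt/2)·[r(t_0) + 2r(t_1) + 2r(t_2) + r(t_3)].
Sum = 116.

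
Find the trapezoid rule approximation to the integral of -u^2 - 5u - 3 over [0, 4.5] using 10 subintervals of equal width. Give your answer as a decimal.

-94.651875

Δu = (4.5 − 0)/10 = 0.45.
f(0) = -3, f(0.45) = -5.4525, f(0.9) = -8.31, f(1.35) = -11.5725, f(1.8) = -15.24, f(2.25) = -19.3125, f(2.7) = -23.79, f(3.15) = -28.6725, f(3.6) = -33.96, f(4.05) = -39.6525, f(4.5) = -45.75.
T_10 = (Δu/2)·[f(u_0) + 2f(u_1) + ... + 2f(u_{9}) + f(u_10)].
Sum = -94.651875.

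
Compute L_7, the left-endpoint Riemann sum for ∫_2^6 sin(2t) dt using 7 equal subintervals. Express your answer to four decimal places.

-0.7283

Δt = (6 − 2)/7 = 4/7.
Left endpoints: 2, 18/7, 22/7, 26/7, 30/7, 34/7, 38/7.
f(2) ≈ -0.7568, f(18/7) ≈ -0.9088, f(22/7) ≈ 0.0025, f(26/7) ≈ 0.9109, f(30/7) ≈ 0.7535, f(34/7) ≈ -0.2855, f(38/7) ≈ -0.9904.
Sum = Δt · [f(2) + f(18/7) + f(22/7) + ...].
Sum ≈ -0.7283.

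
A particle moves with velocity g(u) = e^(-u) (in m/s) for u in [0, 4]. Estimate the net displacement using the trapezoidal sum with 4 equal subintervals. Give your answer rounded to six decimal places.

Δu = (4 − 0)/4 = 1.
g(0) ≈ 1.000000, g(1) ≈ 0.367879, g(2) ≈ 0.135335, g(3) ≈ 0.049787, g(4) ≈ 0.018316.
T_4 = (Δu/2)·[g(u_0) + 2g(u_1) + 2g(u_2) + 2g(u_3) + g(u_4)].
Sum ≈ 1.062160.

1.062160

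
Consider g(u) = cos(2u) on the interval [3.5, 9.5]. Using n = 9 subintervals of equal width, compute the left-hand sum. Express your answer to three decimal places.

Δu = (9.5 − 3.5)/9 = 2/3.
Left endpoints: 3.5, 25/6, 29/6, 5.5, 37/6, 41/6, 7.5, 49/6, 53/6.
g(3.5) ≈ 0.754, g(25/6) ≈ -0.461, g(29/6) ≈ -0.971, g(5.5) ≈ 0.004, g(37/6) ≈ 0.973, g(41/6) ≈ 0.453, g(7.5) ≈ -0.760, g(49/6) ≈ -0.811, g(53/6) ≈ 0.378.
Sum = Δu · [g(3.5) + g(25/6) + g(29/6) + ...].
Sum ≈ -0.293.

-0.293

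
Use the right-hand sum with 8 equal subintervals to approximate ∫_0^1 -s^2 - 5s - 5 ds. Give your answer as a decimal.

-8.2109375

Δs = (1 − 0)/8 = 0.125.
Right endpoints: 0.125, 0.25, 0.375, 0.5, 0.625, 0.75, 0.875, 1.
f(0.125) = -5.640625, f(0.25) = -6.3125, f(0.375) = -7.015625, f(0.5) = -7.75, f(0.625) = -8.515625, f(0.75) = -9.3125, f(0.875) = -10.140625, f(1) = -11.
Sum = Δs · [f(0.125) + f(0.25) + f(0.375) + ...].
Sum = -8.2109375.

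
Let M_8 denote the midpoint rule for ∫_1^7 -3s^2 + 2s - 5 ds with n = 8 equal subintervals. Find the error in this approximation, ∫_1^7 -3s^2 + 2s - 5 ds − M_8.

Exact integral: ∫_1^7 f(s) ds = -324.
M_8 = -323.15625.
Error = -324 − (-323.15625) = -0.84375.

-0.84375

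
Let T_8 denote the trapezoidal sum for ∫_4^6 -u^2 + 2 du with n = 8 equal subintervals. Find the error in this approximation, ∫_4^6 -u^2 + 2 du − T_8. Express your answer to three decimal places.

Exact integral: ∫_4^6 f(u) du ≈ -46.66667.
T_8 = -46.6875.
Error ≈ -46.66667 − (-46.6875) ≈ 0.021.

0.021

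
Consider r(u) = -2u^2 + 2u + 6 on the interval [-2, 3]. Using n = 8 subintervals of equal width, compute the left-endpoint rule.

11.015625

Δu = (3 − (-2))/8 = 0.625.
Left endpoints: -2, -1.375, -0.75, -0.125, 0.5, 1.125, 1.75, 2.375.
r(-2) = -6, r(-1.375) = -0.53125, r(-0.75) = 3.375, r(-0.125) = 5.71875, r(0.5) = 6.5, r(1.125) = 5.71875, r(1.75) = 3.375, r(2.375) = -0.53125.
Sum = Δu · [r(-2) + r(-1.375) + r(-0.75) + ...].
Sum = 11.015625.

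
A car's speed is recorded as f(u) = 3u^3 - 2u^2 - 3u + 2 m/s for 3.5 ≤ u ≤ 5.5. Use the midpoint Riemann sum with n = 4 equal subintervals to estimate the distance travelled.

466.8125

Δu = (5.5 − 3.5)/4 = 0.5.
Midpoints: 3.75, 4.25, 4.75, 5.25.
f(3.75) = 120.828125, f(4.25) = 183.421875, f(4.75) = 264.140625, f(5.25) = 365.234375.
Sum = Δu · [f(3.75) + f(4.25) + f(4.75) + f(5.25)].
Sum = 466.8125.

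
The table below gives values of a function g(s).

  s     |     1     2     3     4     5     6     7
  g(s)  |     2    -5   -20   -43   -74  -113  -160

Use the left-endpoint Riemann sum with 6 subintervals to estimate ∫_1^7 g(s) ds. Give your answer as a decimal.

Δs = 1.
Sum = 1·[2 + (-5) + (-20) + (-43) + (-74) + (-113)] = -253.

-253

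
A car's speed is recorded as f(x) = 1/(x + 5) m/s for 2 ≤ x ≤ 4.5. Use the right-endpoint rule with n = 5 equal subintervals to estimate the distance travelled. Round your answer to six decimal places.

Δx = (4.5 − 2)/5 = 0.5.
Right endpoints: 2.5, 3, 3.5, 4, 4.5.
f(2.5) = 2/15, f(3) = 0.125, f(3.5) = 2/17, f(4) = 1/9, f(4.5) = 2/19.
Sum = Δx · [f(2.5) + f(3) + f(3.5) + f(4) + f(4.5)].
Sum ≈ 0.296177.

0.296177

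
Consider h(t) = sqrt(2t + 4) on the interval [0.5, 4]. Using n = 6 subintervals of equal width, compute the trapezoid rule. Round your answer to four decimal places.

10.1251

Δt = (4 − 0.5)/6 = 7/12.
h(0.5) ≈ 2.2361, h(13/12) ≈ 2.4833, h(5/3) ≈ 2.7080, h(2.25) ≈ 2.9155, h(17/6) ≈ 3.1091, h(41/12) ≈ 3.2914, h(4) ≈ 3.4641.
T_6 = (Δt/2)·[h(t_0) + 2h(t_1) + ... + 2h(t_{5}) + h(t_6)].
Sum ≈ 10.1251.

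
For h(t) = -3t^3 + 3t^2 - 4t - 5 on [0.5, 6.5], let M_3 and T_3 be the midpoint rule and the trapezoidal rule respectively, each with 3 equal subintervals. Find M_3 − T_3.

171

M_3 = -1121.25.
T_3 = -1292.25.
M_3 − T_3 = 171.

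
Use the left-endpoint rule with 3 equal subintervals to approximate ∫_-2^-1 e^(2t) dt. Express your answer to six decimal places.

Δt = (-1 − (-2))/3 = 1/3.
Left endpoints: -2, -5/3, -4/3.
f(-2) ≈ 0.018316, f(-5/3) ≈ 0.035674, f(-4/3) ≈ 0.069483.
Sum = Δt · [f(-2) + f(-5/3) + f(-4/3)].
Sum ≈ 0.041158.

0.041158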